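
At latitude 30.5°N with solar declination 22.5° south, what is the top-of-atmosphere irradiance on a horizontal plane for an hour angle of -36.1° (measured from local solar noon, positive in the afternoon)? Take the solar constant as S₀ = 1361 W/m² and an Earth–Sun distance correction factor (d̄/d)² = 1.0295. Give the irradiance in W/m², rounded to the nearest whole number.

629 W/m²

cos θ_z = sin(30.5°) sin(-22.5°) + cos(30.5°) cos(-22.5°) cos(-36.10°) = -0.1942 + 0.6432 = 0.4490.
Top-of-atmosphere irradiance = S₀ (d̄/d)² cos θ_z = 1361 × 1.0295 × 0.4490 = 629.12 W/m².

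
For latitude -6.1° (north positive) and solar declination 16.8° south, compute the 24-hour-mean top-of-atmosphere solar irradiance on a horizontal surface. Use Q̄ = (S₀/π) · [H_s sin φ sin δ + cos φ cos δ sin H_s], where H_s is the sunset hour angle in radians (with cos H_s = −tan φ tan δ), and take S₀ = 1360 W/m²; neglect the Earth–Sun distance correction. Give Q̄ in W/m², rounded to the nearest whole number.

−tan φ tan δ = −(-0.1069)(-0.3019) = -0.0323; H_s = arccos(-0.0323) = 91.85°. In radians, H_s = 1.6031.
H_s sin φ sin δ = 1.6031 × -0.1063 × -0.2890 = 0.0492.
cos φ cos δ sin H_s = 0.9943 × 0.9573 × 0.9995 = 0.9514.
Q̄ = (1360/π) × (0.0492 + 0.9514) = 432.90 × 1.0006 = 433.16 W/m².

433 W/m²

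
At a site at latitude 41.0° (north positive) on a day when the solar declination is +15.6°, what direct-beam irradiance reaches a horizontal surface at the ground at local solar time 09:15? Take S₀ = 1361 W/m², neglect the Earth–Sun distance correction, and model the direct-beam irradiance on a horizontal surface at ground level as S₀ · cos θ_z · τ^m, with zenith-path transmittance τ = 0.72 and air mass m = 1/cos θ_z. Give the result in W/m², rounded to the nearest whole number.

Hour angle H = 15° × (9.25 − 12) = -41.25°.
cos θ_z = sin(41.0°) sin(15.6°) + cos(41.0°) cos(15.6°) cos(-41.25°) = 0.1764 + 0.5465 = 0.7229.
Air mass m = 1/cos θ_z = 1/0.7229 = 1.383; τ^m = 0.72^1.383 = 0.6349.
Surface direct beam = 1361 × 0.7229 × 0.6349 = 624.66 W/m².

625 W/m²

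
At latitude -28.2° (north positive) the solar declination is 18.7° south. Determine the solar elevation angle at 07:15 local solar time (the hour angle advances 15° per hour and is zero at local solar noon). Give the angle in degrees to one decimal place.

Hour angle H = 15° × (7.25 − 12) = -71.25°.
cos θ_z = sin(-28.2°) sin(-18.7°) + cos(-28.2°) cos(-18.7°) cos(-71.25°) = 0.1515 + 0.2683 = 0.4198.
θ_z = arccos(0.4198) = 65.18°, so the elevation is 90° − 65.18° = 24.82°.

24.8°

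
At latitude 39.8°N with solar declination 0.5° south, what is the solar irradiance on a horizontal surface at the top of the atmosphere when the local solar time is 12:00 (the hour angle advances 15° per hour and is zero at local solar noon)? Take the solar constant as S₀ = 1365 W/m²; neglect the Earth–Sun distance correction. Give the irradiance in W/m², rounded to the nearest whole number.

1041 W/m²

Hour angle H = 15° × (12 − 12) = 0.00°.
cos θ_z = sin(39.8°) sin(-0.5°) + cos(39.8°) cos(-0.5°) cos(0.00°) = -0.0056 + 0.7683 = 0.7627.
Top-of-atmosphere irradiance = S₀ cos θ_z = 1365 × 0.7627 = 1041.09 W/m².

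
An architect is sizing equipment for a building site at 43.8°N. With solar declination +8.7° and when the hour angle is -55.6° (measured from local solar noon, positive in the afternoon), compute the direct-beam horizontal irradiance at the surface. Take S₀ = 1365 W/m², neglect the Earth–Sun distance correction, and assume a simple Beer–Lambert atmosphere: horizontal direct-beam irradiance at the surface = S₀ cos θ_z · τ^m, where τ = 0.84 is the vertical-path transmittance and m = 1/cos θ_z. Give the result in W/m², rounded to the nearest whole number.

With φ = 43.8°, δ = 8.7°, H = -55.60°: sin φ sin δ = 0.1047, cos φ cos δ cos H = 0.4031, so cos θ_z = 0.5078.
Air mass m = 1/cos θ_z = 1/0.5078 = 1.969; τ^m = 0.84^1.969 = 0.7094.
Surface direct beam = 1365 × 0.5078 × 0.7094 = 491.72 W/m².

492 W/m²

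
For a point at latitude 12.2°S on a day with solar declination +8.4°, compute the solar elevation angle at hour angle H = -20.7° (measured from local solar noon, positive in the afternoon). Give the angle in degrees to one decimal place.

With φ = -12.2°, δ = 8.4°, H = -20.70°: sin φ sin δ = -0.0309, cos φ cos δ cos H = 0.9045, so cos θ_z = 0.8736.
θ_z = arccos(0.8736) = 29.12°, so the elevation is 90° − 29.12° = 60.88°.

60.9°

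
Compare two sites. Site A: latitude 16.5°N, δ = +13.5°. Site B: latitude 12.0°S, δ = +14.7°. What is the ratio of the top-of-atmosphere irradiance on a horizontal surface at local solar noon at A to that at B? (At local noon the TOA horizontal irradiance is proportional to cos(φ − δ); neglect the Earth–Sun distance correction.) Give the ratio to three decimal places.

A: cos θ_z = cos(16.5° − (13.5°)) = 0.9986.
B: cos θ_z = cos(-12.0° − (14.7°)) = 0.8934.
Ratio A/B = 0.9986 / 0.8934 = 1.1178.

1.118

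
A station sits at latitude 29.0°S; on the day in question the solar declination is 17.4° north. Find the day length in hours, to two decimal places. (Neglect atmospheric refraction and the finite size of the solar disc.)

cos H_s = −tan(-29.0°) · tan(17.4°) = 0.1737, so H_s = arccos(0.1737) = 80.00°.
Day length = 2 H_s / 15° h⁻¹ = 160.00° / 15 = 10.667 h.

10.67 hours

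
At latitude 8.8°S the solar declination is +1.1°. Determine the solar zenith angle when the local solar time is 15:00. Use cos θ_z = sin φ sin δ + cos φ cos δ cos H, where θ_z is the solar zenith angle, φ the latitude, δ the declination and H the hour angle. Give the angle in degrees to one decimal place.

Hour angle H = 15° × (15 − 12) = 45.00°.
cos θ_z = sin φ sin δ + cos φ cos δ cos H = (-0.1530)(0.0192) + (0.9882)(0.9998)(0.7071) = 0.6957.
θ_z = arccos(0.6957) = 45.92°.

45.9°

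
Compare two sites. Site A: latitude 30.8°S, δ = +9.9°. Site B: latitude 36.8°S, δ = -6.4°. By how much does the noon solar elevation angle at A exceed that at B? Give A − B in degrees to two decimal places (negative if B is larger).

A: 90° − |-30.8 − (9.9)| = 49.30°.
B: 90° − |-36.8 − (-6.4)| = 59.60°.
A − B = 49.30 − 59.60 = -10.30°.

-10.30°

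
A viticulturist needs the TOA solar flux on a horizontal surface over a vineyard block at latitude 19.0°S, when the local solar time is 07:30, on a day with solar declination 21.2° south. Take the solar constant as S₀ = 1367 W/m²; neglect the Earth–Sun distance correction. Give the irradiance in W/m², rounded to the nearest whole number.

622 W/m²

Hour angle H = 15° × (7.5 − 12) = -67.50°.
cos θ_z = sin(-19.0°) sin(-21.2°) + cos(-19.0°) cos(-21.2°) cos(-67.50°) = 0.1177 + 0.3373 = 0.4550.
Top-of-atmosphere irradiance = S₀ cos θ_z = 1367 × 0.4550 = 621.99 W/m².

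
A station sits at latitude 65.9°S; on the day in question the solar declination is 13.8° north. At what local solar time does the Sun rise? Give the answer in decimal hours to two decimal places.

8.22 h

The sunset hour angle satisfies cos H_s = −tan φ tan δ = 0.5491, giving H_s = 56.69°.
Sunrise is at 12 − H_s/15 = 12 − 3.779 = 8.221 h local solar time.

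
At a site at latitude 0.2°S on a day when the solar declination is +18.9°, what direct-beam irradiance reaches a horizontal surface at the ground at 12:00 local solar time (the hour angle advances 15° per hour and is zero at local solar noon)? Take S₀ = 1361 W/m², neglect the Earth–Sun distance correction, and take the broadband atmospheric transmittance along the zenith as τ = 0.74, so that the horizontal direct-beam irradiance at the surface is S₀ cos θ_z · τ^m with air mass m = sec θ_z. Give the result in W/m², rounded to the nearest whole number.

935 W/m²

Hour angle H = 15° × (12 − 12) = 0.00°.
cos θ_z = sin(-0.2°) sin(18.9°) + cos(-0.2°) cos(18.9°) cos(0.00°) = -0.0011 + 0.9461 = 0.9450.
Air mass m = 1/cos θ_z = 1/0.9450 = 1.058; τ^m = 0.74^1.058 = 0.7272.
Surface direct beam = 1361 × 0.9450 × 0.7272 = 935.28 W/m².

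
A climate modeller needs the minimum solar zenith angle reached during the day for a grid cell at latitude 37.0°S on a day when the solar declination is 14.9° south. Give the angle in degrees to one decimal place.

22.1°

At local solar noon the hour angle is zero, so the zenith angle is |φ − δ| = |-37.0° − (-14.9°)| = 22.1°.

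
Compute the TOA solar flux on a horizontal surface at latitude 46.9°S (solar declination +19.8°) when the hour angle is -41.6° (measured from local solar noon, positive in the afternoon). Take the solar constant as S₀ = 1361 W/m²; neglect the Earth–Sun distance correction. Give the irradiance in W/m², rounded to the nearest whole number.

318 W/m²

cos θ_z = sin φ sin δ + cos φ cos δ cos H = (-0.7302)(0.3387) + (0.6833)(0.9409)(0.7478) = 0.2335.
Top-of-atmosphere irradiance = S₀ cos θ_z = 1361 × 0.2335 = 317.79 W/m².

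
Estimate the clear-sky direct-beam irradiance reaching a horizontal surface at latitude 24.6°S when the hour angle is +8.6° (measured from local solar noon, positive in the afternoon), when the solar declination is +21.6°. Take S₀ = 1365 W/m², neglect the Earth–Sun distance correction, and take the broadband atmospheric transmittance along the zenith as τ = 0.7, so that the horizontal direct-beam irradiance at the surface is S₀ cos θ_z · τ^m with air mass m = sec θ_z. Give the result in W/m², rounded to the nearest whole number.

With φ = -24.6°, δ = 21.6°, H = 8.60°: sin φ sin δ = -0.1532, cos φ cos δ cos H = 0.8359, so cos θ_z = 0.6827.
Air mass m = 1/cos θ_z = 1/0.6827 = 1.465; τ^m = 0.7^1.465 = 0.5930.
Surface direct beam = 1365 × 0.6827 × 0.5930 = 552.61 W/m².

553 W/m²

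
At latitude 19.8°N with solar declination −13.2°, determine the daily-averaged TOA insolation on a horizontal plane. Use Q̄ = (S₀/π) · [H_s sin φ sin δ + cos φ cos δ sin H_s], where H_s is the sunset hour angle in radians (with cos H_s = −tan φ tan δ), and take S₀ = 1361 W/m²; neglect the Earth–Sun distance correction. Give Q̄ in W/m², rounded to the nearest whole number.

346 W/m²

The sunset hour angle satisfies cos H_s = −tan φ tan δ = 0.0844, giving H_s = 85.16°. In radians, H_s = 1.4863.
H_s sin φ sin δ = 1.4863 × 0.3387 × -0.2284 = -0.1150.
cos φ cos δ sin H_s = 0.9409 × 0.9736 × 0.9964 = 0.9128.
Q̄ = (1361/π) × (-0.1150 + 0.9128) = 433.22 × 0.7978 = 345.62 W/m².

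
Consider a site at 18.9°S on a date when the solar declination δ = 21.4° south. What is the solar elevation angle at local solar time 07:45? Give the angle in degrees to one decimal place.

30.5°

Hour angle H = 15° × (7.75 − 12) = -63.75°.
cos θ_z = sin φ sin δ + cos φ cos δ cos H = (-0.3239)(-0.3649) + (0.9461)(0.9311)(0.4423) = 0.5078.
θ_z = arccos(0.5078) = 59.48°, so the elevation is 90° − 59.48° = 30.52°.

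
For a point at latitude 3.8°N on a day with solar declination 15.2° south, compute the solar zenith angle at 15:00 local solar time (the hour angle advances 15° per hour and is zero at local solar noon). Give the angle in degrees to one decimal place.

Hour angle H = 15° × (15 − 12) = 45.00°.
cos θ_z = sin(3.8°) sin(-15.2°) + cos(3.8°) cos(-15.2°) cos(45.00°) = -0.0174 + 0.6809 = 0.6635.
θ_z = arccos(0.6635) = 48.43°.

48.4°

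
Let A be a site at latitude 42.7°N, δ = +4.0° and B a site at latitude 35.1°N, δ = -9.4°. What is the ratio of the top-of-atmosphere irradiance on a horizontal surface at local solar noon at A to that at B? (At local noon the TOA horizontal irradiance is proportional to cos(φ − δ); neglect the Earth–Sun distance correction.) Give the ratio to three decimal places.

A: cos θ_z = cos(42.7° − (4.0°)) = 0.7804.
B: cos θ_z = cos(35.1° − (-9.4°)) = 0.7133.
Ratio A/B = 0.7804 / 0.7133 = 1.0941.

1.094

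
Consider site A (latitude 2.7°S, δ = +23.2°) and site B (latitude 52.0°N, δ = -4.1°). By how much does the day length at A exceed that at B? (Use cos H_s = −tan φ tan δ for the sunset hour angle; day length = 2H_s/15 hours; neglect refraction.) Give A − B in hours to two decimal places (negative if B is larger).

A: H_s = arccos(−tan -2.7° · tan 23.2°) = 88.84°, so 2H_s/15 = 11.8453 h.
B: H_s = arccos(−tan 52.0° · tan -4.1°) = 84.74°, so 2H_s/15 = 11.2987 h.
A − B = 11.8453 − 11.2987 = 0.5466 h.

+0.55 h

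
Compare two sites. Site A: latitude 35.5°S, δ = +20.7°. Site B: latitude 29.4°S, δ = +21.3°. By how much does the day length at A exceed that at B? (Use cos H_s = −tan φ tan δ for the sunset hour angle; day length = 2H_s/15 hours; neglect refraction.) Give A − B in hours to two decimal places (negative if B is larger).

A: H_s = arccos(−tan -35.5° · tan 20.7°) = 74.36°, so 2H_s/15 = 9.9147 h.
B: H_s = arccos(−tan -29.4° · tan 21.3°) = 77.31°, so 2H_s/15 = 10.3080 h.
A − B = 9.9147 − 10.3080 = -0.3933 h.

-0.39 h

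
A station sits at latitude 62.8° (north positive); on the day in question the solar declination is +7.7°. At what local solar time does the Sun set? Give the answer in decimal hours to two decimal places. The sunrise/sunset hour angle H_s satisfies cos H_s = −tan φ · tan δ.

19.02 h

−tan φ tan δ = −(1.9458)(0.1352) = -0.2631; H_s = arccos(-0.2631) = 105.25°.
Sunset is at 12 + H_s/15 = 12 + 7.017 = 19.017 h local solar time.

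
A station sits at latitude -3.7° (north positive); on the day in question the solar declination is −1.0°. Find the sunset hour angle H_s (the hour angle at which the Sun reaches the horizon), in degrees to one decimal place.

−tan φ tan δ = −(-0.0647)(-0.0175) = -0.0011; H_s = arccos(-0.0011) = 90.06°.

90.1°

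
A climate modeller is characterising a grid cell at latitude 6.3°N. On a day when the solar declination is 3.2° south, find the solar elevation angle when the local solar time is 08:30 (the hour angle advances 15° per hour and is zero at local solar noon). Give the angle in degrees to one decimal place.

Hour angle H = 15° × (8.5 − 12) = -52.50°.
With φ = 6.3°, δ = -3.2°, H = -52.50°: sin φ sin δ = -0.0061, cos φ cos δ cos H = 0.6041, so cos θ_z = 0.5980.
θ_z = arccos(0.5980) = 53.27°, so the elevation is 90° − 53.27° = 36.73°.

36.7°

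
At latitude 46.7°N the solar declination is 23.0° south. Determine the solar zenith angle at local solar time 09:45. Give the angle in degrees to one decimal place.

Hour angle H = 15° × (9.75 − 12) = -33.75°.
cos θ_z = sin φ sin δ + cos φ cos δ cos H = (0.7278)(-0.3907) + (0.6858)(0.9205)(0.8315) = 0.2406.
θ_z = arccos(0.2406) = 76.08°.

76.1°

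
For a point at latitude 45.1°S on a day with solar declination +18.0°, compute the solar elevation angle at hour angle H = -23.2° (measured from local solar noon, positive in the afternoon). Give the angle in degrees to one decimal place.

With φ = -45.1°, δ = 18.0°, H = -23.20°: sin φ sin δ = -0.2189, cos φ cos δ cos H = 0.6170, so cos θ_z = 0.3981.
θ_z = arccos(0.3981) = 66.54°, so the elevation is 90° − 66.54° = 23.46°.

23.5°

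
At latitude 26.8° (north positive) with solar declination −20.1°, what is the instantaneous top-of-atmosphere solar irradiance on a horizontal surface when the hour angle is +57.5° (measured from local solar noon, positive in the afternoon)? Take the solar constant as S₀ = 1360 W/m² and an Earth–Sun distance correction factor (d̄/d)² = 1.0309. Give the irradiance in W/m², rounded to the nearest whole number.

cos θ_z = sin(26.8°) sin(-20.1°) + cos(26.8°) cos(-20.1°) cos(57.50°) = -0.1549 + 0.4504 = 0.2955.
Top-of-atmosphere irradiance = S₀ (d̄/d)² cos θ_z = 1360 × 1.0309 × 0.2955 = 414.30 W/m².

414 W/m²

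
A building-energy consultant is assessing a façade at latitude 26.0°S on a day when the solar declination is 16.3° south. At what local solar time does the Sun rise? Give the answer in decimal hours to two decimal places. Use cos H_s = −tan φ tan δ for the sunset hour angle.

−tan φ tan δ = −(-0.4877)(-0.2924) = -0.1426; H_s = arccos(-0.1426) = 98.20°.
Sunrise is at 12 − H_s/15 = 12 − 6.547 = 5.453 h local solar time.

5.45 h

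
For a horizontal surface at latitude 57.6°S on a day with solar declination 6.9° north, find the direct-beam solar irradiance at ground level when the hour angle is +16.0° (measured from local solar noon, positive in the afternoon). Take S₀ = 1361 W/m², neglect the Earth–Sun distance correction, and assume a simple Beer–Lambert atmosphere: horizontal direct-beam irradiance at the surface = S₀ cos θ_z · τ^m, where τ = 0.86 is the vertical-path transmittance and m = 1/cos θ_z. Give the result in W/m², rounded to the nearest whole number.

386 W/m²

cos θ_z = sin(-57.6°) sin(6.9°) + cos(-57.6°) cos(6.9°) cos(16.00°) = -0.1014 + 0.5113 = 0.4099.
Air mass m = 1/cos θ_z = 1/0.4099 = 2.440; τ^m = 0.86^2.440 = 0.6921.
Surface direct beam = 1361 × 0.4099 × 0.6921 = 386.10 W/m².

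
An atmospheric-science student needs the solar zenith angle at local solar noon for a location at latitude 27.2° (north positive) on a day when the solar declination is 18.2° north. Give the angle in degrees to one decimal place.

At local solar noon the hour angle is zero, so the zenith angle is |φ − δ| = |27.2° − (18.2°)| = 9.0°.

9.0°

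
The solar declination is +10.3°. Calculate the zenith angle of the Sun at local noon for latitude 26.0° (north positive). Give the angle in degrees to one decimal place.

15.7°

At local solar noon the hour angle is zero, so the zenith angle is |φ − δ| = |26.0° − (10.3°)| = 15.7°.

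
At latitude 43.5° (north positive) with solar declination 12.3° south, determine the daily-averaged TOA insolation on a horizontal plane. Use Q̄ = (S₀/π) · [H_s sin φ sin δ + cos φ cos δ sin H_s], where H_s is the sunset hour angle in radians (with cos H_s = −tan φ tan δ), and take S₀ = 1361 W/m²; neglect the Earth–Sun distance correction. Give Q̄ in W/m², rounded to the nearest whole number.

214 W/m²

cos H_s = −tan(43.5°) · tan(-12.3°) = 0.2069, so H_s = arccos(0.2069) = 78.06°. In radians, H_s = 1.3624.
H_s sin φ sin δ = 1.3624 × 0.6884 × -0.2130 = -0.1998.
cos φ cos δ sin H_s = 0.7254 × 0.9770 × 0.9784 = 0.6934.
Q̄ = (1361/π) × (-0.1998 + 0.6934) = 433.22 × 0.4936 = 213.84 W/m².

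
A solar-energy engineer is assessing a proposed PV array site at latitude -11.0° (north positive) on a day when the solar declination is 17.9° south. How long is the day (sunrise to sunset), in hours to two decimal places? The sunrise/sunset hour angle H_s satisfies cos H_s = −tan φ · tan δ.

cos H_s = −tan(-11.0°) · tan(-17.9°) = -0.0628, so H_s = arccos(-0.0628) = 93.60°.
Day length = 2 H_s / 15° h⁻¹ = 187.20° / 15 = 12.480 h.

12.48 hours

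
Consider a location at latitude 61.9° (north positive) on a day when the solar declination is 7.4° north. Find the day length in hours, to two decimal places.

The sunset hour angle satisfies cos H_s = −tan φ tan δ = -0.2432, giving H_s = 104.08°.
Day length = 2 H_s / 15° h⁻¹ = 208.16° / 15 = 13.877 h.

13.88 hours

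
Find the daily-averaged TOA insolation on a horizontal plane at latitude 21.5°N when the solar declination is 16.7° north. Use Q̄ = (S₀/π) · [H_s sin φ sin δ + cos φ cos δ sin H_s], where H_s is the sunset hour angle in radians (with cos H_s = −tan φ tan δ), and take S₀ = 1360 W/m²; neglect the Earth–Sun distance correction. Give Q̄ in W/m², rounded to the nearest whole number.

cos H_s = −tan(21.5°) · tan(16.7°) = -0.1182, so H_s = arccos(-0.1182) = 96.79°. In radians, H_s = 1.6893.
H_s sin φ sin δ = 1.6893 × 0.3665 × 0.2874 = 0.1779.
cos φ cos δ sin H_s = 0.9304 × 0.9578 × 0.9930 = 0.8849.
Q̄ = (1360/π) × (0.1779 + 0.8849) = 432.90 × 1.0628 = 460.09 W/m².

460 W/m²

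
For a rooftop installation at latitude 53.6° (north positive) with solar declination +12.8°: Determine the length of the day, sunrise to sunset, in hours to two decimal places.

The sunset hour angle satisfies cos H_s = −tan φ tan δ = -0.3082, giving H_s = 107.95°.
Day length = 2 H_s / 15° h⁻¹ = 215.90° / 15 = 14.393 h.

14.39 hours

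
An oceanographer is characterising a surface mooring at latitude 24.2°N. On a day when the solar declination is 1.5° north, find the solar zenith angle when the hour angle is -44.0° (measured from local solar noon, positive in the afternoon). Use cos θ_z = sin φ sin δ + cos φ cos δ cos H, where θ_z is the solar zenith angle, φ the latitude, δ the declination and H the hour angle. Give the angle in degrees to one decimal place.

48.2°

With φ = 24.2°, δ = 1.5°, H = -44.00°: sin φ sin δ = 0.0107, cos φ cos δ cos H = 0.6559, so cos θ_z = 0.6666.
θ_z = arccos(0.6666) = 48.19°.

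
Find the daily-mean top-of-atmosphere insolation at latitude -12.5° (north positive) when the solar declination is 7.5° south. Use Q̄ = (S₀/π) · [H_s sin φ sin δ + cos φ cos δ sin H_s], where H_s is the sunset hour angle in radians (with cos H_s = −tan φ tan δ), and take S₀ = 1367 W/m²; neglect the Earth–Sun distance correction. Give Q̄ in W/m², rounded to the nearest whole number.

441 W/m²

−tan φ tan δ = −(-0.2217)(-0.1317) = -0.0292; H_s = arccos(-0.0292) = 91.67°. In radians, H_s = 1.5999.
H_s sin φ sin δ = 1.5999 × -0.2164 × -0.1305 = 0.0452.
cos φ cos δ sin H_s = 0.9763 × 0.9914 × 0.9996 = 0.9675.
Q̄ = (1367/π) × (0.0452 + 0.9675) = 435.13 × 1.0127 = 440.66 W/m².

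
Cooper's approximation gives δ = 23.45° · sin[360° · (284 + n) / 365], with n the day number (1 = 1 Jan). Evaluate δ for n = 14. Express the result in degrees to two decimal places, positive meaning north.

-21.44°

360 × (284 + 14) / 365 = 293.918°; sin(293.918°) = -0.9141.
δ = 23.45 × -0.9141 = -21.436° ≈ -21.44°.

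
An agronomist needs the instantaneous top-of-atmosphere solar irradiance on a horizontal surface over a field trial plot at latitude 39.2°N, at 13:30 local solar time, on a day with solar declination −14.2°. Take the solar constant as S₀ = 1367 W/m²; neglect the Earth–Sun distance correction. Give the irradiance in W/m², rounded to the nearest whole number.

Hour angle H = 15° × (13.5 − 12) = 22.50°.
With φ = 39.2°, δ = -14.2°, H = 22.50°: sin φ sin δ = -0.1550, cos φ cos δ cos H = 0.6941, so cos θ_z = 0.5391.
Top-of-atmosphere irradiance = S₀ cos θ_z = 1367 × 0.5391 = 736.95 W/m².

737 W/m²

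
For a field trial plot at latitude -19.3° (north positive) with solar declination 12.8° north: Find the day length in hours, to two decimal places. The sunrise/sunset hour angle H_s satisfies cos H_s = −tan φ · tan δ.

cos H_s = −tan(-19.3°) · tan(12.8°) = 0.0796, so H_s = arccos(0.0796) = 85.43°.
Day length = 2 H_s / 15° h⁻¹ = 170.86° / 15 = 11.391 h.

11.39 hours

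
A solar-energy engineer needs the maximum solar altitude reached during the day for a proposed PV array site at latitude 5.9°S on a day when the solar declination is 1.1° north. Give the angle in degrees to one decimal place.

83.0°

At local solar noon the hour angle is zero, so the elevation is 90° − |φ − δ| = 90° − |-5.9° − (1.1°)| = 90° − 7.0° = 83.0°.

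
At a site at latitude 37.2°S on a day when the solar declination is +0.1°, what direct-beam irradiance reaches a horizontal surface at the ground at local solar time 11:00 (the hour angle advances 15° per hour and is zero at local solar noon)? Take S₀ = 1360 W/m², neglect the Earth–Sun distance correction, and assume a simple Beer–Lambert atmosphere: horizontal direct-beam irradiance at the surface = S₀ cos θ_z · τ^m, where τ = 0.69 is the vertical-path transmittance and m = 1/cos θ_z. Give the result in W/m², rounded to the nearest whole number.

645 W/m²

Hour angle H = 15° × (11 − 12) = -15.00°.
cos θ_z = sin φ sin δ + cos φ cos δ cos H = (-0.6046)(0.0017) + (0.7965)(1.0000)(0.9659) = 0.7683.
Air mass m = 1/cos θ_z = 1/0.7683 = 1.302; τ^m = 0.69^1.302 = 0.6169.
Surface direct beam = 1360 × 0.7683 × 0.6169 = 644.59 W/m².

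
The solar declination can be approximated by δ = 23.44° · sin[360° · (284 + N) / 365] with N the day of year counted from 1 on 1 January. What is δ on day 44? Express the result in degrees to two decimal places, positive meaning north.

360 × (284 + 44) / 365 = 323.507°; sin(323.507°) = -0.5947.
δ = 23.44 × -0.5947 = -13.940° ≈ -13.94°.

-13.94°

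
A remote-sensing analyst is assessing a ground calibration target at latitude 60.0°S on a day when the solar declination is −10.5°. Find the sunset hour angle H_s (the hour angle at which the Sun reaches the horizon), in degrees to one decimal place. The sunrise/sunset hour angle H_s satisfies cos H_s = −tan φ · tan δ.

108.7°

cos H_s = −tan(-60.0°) · tan(-10.5°) = -0.3210, so H_s = arccos(-0.3210) = 108.72°.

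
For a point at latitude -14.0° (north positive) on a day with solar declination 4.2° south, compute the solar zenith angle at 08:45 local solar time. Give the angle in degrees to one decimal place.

Hour angle H = 15° × (8.75 − 12) = -48.75°.
cos θ_z = sin φ sin δ + cos φ cos δ cos H = (-0.2419)(-0.0732) + (0.9703)(0.9973)(0.6593) = 0.6557.
θ_z = arccos(0.6557) = 49.03°.

49.0°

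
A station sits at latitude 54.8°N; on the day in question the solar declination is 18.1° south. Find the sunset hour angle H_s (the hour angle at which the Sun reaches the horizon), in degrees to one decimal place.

62.4°

−tan φ tan δ = −(1.4176)(-0.3269) = 0.4634; H_s = arccos(0.4634) = 62.39°.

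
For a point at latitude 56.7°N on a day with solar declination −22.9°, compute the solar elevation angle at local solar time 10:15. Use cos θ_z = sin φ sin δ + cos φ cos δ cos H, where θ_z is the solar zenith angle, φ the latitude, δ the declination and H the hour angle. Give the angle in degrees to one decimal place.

Hour angle H = 15° × (10.25 − 12) = -26.25°.
cos θ_z = sin(56.7°) sin(-22.9°) + cos(56.7°) cos(-22.9°) cos(-26.25°) = -0.3252 + 0.4536 = 0.1284.
θ_z = arccos(0.1284) = 82.62°, so the elevation is 90° − 82.62° = 7.38°.

7.4°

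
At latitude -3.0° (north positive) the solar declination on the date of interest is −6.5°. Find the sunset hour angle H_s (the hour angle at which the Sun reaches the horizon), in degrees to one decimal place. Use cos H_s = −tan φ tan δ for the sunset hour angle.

90.3°

−tan φ tan δ = −(-0.0524)(-0.1139) = -0.0060; H_s = arccos(-0.0060) = 90.34°.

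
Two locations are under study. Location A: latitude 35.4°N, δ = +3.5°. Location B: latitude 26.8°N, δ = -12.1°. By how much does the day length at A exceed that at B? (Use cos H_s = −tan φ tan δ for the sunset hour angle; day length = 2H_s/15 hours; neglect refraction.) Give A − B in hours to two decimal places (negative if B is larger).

+1.16 h

A: H_s = arccos(−tan 35.4° · tan 3.5°) = 92.49°, so 2H_s/15 = 12.3320 h.
B: H_s = arccos(−tan 26.8° · tan -12.1°) = 83.78°, so 2H_s/15 = 11.1707 h.
A − B = 12.3320 − 11.1707 = 1.1613 h.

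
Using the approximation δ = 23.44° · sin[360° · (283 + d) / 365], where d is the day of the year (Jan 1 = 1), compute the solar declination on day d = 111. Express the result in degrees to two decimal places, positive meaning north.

360 × (283 + 111) / 365 = 388.603°; sin(388.603°) = 0.4787.
δ = 23.44 × 0.4787 = 11.221° ≈ +11.22°.

+11.22°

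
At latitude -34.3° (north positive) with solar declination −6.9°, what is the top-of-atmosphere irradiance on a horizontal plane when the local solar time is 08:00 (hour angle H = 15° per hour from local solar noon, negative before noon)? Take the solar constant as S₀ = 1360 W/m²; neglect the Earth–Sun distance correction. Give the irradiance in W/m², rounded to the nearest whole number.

Hour angle H = 15° × (8 − 12) = -60.00°.
cos θ_z = sin φ sin δ + cos φ cos δ cos H = (-0.5635)(-0.1201) + (0.8261)(0.9928)(0.5000) = 0.4778.
Top-of-atmosphere irradiance = S₀ cos θ_z = 1360 × 0.4778 = 649.81 W/m².

650 W/m²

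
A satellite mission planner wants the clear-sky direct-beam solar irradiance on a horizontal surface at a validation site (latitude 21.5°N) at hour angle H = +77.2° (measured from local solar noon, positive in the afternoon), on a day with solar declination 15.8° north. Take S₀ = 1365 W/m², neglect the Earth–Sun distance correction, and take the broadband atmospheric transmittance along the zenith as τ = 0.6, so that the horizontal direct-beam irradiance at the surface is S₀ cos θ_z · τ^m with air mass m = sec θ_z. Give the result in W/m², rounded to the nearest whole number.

cos θ_z = sin φ sin δ + cos φ cos δ cos H = (0.3665)(0.2723) + (0.9304)(0.9622)(0.2215) = 0.2981.
Air mass m = 1/cos θ_z = 1/0.2981 = 3.355; τ^m = 0.6^3.355 = 0.1802.
Surface direct beam = 1365 × 0.2981 × 0.1802 = 73.32 W/m².

73 W/m²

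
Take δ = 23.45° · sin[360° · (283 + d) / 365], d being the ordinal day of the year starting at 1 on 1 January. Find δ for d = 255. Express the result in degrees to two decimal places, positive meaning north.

+3.82°

360 × (283 + 255) / 365 = 530.630°; sin(530.630°) = 0.1628.
δ = 23.45 × 0.1628 = 3.818° ≈ +3.82°.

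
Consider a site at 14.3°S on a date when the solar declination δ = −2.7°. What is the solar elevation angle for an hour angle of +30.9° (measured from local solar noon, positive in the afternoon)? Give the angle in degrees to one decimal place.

57.4°

cos θ_z = sin φ sin δ + cos φ cos δ cos H = (-0.2470)(-0.0471) + (0.9690)(0.9989)(0.8581) = 0.8422.
θ_z = arccos(0.8422) = 32.63°, so the elevation is 90° − 32.63° = 57.37°.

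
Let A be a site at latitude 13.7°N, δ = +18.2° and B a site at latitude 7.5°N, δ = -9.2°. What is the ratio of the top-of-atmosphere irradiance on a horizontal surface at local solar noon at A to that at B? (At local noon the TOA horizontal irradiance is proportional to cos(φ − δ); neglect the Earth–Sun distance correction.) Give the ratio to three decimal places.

A: cos θ_z = cos(13.7° − (18.2°)) = 0.9969.
B: cos θ_z = cos(7.5° − (-9.2°)) = 0.9578.
Ratio A/B = 0.9969 / 0.9578 = 1.0408.

1.041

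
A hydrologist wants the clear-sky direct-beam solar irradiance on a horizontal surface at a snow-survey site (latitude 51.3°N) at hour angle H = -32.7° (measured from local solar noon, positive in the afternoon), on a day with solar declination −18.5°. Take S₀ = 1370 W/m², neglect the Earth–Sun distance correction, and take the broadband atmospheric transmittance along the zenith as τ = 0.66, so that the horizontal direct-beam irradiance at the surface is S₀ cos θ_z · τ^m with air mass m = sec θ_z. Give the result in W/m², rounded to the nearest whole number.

66 W/m²

cos θ_z = sin(51.3°) sin(-18.5°) + cos(51.3°) cos(-18.5°) cos(-32.70°) = -0.2476 + 0.4990 = 0.2514.
Air mass m = 1/cos θ_z = 1/0.2514 = 3.978; τ^m = 0.66^3.978 = 0.1915.
Surface direct beam = 1370 × 0.2514 × 0.1915 = 65.96 W/m².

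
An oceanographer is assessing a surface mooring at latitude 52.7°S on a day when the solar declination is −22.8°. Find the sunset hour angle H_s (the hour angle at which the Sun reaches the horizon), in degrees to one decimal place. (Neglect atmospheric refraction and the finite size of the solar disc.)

123.5°

−tan φ tan δ = −(-1.3127)(-0.4204) = -0.5519; H_s = arccos(-0.5519) = 123.50°.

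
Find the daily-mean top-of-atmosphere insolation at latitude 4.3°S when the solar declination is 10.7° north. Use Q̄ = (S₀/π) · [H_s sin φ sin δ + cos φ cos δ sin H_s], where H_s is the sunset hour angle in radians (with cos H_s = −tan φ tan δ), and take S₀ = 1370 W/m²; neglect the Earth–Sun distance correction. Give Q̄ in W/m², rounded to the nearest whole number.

418 W/m²

The sunset hour angle satisfies cos H_s = −tan φ tan δ = 0.0142, giving H_s = 89.19°. In radians, H_s = 1.5567.
H_s sin φ sin δ = 1.5567 × -0.0750 × 0.1857 = -0.0217.
cos φ cos δ sin H_s = 0.9972 × 0.9826 × 0.9999 = 0.9798.
Q̄ = (1370/π) × (-0.0217 + 0.9798) = 436.08 × 0.9581 = 417.81 W/m².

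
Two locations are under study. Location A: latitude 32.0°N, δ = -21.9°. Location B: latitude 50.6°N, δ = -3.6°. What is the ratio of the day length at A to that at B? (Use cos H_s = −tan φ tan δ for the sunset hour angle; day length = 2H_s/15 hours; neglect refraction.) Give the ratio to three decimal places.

0.881

A: H_s = arccos(−tan 32.0° · tan -21.9°) = 75.45°, so 2H_s/15 = 10.0600 h.
B: H_s = arccos(−tan 50.6° · tan -3.6°) = 85.61°, so 2H_s/15 = 11.4147 h.
Ratio A/B = 10.0600 / 11.4147 = 0.8813.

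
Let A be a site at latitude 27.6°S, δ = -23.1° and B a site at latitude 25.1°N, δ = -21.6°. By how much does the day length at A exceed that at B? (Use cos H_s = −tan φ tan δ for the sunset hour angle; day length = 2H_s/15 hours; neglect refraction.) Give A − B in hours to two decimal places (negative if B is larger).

A: H_s = arccos(−tan -27.6° · tan -23.1°) = 102.88°, so 2H_s/15 = 13.7173 h.
B: H_s = arccos(−tan 25.1° · tan -21.6°) = 79.31°, so 2H_s/15 = 10.5747 h.
A − B = 13.7173 − 10.5747 = 3.1426 h.

+3.14 h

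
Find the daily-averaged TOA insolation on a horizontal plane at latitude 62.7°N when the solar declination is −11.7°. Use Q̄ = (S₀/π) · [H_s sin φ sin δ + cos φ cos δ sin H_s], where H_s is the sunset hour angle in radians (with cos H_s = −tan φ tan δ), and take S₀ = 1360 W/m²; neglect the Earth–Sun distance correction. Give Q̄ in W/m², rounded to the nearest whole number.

88 W/m²

cos H_s = −tan(62.7°) · tan(-11.7°) = 0.4012, so H_s = arccos(0.4012) = 66.35°. In radians, H_s = 1.1580.
H_s sin φ sin δ = 1.1580 × 0.8886 × -0.2028 = -0.2087.
cos φ cos δ sin H_s = 0.4586 × 0.9792 × 0.9160 = 0.4113.
Q̄ = (1360/π) × (-0.2087 + 0.4113) = 432.90 × 0.2026 = 87.71 W/m².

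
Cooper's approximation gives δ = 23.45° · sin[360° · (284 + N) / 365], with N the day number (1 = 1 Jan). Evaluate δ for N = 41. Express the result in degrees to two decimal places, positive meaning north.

360 × (284 + 41) / 365 = 320.548°; sin(320.548°) = -0.6354.
δ = 23.45 × -0.6354 = -14.900° ≈ -14.90°.

-14.90°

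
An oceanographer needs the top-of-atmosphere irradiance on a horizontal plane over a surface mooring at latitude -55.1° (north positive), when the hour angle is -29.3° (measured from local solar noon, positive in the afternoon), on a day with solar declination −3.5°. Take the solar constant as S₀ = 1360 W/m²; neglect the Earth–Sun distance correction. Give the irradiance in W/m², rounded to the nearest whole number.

745 W/m²

With φ = -55.1°, δ = -3.5°, H = -29.30°: sin φ sin δ = 0.0501, cos φ cos δ cos H = 0.4980, so cos θ_z = 0.5481.
Top-of-atmosphere irradiance = S₀ cos θ_z = 1360 × 0.5481 = 745.42 W/m².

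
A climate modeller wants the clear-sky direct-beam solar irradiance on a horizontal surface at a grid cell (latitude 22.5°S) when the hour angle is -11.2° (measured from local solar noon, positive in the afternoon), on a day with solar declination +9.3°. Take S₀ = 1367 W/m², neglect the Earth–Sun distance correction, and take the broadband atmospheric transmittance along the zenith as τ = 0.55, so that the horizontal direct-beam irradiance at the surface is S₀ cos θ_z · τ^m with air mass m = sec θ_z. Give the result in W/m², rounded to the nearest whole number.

555 W/m²

With φ = -22.5°, δ = 9.3°, H = -11.20°: sin φ sin δ = -0.0618, cos φ cos δ cos H = 0.8944, so cos θ_z = 0.8326.
Air mass m = 1/cos θ_z = 1/0.8326 = 1.201; τ^m = 0.55^1.201 = 0.4877.
Surface direct beam = 1367 × 0.8326 × 0.4877 = 555.08 W/m².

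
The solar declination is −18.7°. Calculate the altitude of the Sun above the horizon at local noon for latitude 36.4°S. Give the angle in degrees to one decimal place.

At local solar noon the hour angle is zero, so the elevation is 90° − |φ − δ| = 90° − |-36.4° − (-18.7°)| = 90° − 17.7° = 72.3°.

72.3°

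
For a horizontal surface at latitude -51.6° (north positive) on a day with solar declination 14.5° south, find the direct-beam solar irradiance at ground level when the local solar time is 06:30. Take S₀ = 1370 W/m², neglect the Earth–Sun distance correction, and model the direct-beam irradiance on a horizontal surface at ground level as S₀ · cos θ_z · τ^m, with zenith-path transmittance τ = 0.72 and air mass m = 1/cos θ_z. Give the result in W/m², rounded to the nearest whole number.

Hour angle H = 15° × (6.5 − 12) = -82.50°.
cos θ_z = sin φ sin δ + cos φ cos δ cos H = (-0.7837)(-0.2504) + (0.6211)(0.9681)(0.1305) = 0.2747.
Air mass m = 1/cos θ_z = 1/0.2747 = 3.640; τ^m = 0.72^3.640 = 0.3025.
Surface direct beam = 1370 × 0.2747 × 0.3025 = 113.84 W/m².

114 W/m²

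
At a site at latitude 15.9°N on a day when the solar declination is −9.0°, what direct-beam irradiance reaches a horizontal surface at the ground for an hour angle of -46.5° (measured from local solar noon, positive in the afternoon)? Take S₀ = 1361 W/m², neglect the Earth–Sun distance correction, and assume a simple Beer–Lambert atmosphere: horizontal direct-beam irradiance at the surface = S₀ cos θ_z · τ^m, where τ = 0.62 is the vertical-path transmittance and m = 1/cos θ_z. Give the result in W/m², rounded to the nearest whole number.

380 W/m²

With φ = 15.9°, δ = -9.0°, H = -46.50°: sin φ sin δ = -0.0429, cos φ cos δ cos H = 0.6539, so cos θ_z = 0.6110.
Air mass m = 1/cos θ_z = 1/0.6110 = 1.637; τ^m = 0.62^1.637 = 0.4572.
Surface direct beam = 1361 × 0.6110 × 0.4572 = 380.19 W/m².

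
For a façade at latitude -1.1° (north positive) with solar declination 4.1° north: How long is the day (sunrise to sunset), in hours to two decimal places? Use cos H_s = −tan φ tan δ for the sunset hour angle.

11.99 hours

cos H_s = −tan(-1.1°) · tan(4.1°) = 0.0014, so H_s = arccos(0.0014) = 89.92°.
Day length = 2 H_s / 15° h⁻¹ = 179.84° / 15 = 11.989 h.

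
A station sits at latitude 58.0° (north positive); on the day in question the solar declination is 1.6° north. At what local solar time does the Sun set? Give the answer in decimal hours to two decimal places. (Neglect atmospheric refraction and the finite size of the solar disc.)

cos H_s = −tan(58.0°) · tan(1.6°) = -0.0447, so H_s = arccos(-0.0447) = 92.56°.
Sunset is at 12 + H_s/15 = 12 + 6.171 = 18.171 h local solar time.

18.17 h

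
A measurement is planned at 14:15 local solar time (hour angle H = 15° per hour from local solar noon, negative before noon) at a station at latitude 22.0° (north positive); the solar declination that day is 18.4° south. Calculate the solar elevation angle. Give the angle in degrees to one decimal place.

Hour angle H = 15° × (14.25 − 12) = 33.75°.
cos θ_z = sin(22.0°) sin(-18.4°) + cos(22.0°) cos(-18.4°) cos(33.75°) = -0.1182 + 0.7315 = 0.6133.
θ_z = arccos(0.6133) = 52.17°, so the elevation is 90° − 52.17° = 37.83°.

37.8°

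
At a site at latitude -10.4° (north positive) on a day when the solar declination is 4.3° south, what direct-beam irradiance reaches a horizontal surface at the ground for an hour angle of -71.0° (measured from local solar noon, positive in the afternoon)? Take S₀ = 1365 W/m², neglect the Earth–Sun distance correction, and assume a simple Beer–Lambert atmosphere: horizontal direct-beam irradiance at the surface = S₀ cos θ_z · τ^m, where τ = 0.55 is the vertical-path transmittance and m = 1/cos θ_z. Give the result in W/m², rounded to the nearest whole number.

75 W/m²

cos θ_z = sin φ sin δ + cos φ cos δ cos H = (-0.1805)(-0.0750) + (0.9836)(0.9972)(0.3256) = 0.3329.
Air mass m = 1/cos θ_z = 1/0.3329 = 3.004; τ^m = 0.55^3.004 = 0.1660.
Surface direct beam = 1365 × 0.3329 × 0.1660 = 75.43 W/m².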